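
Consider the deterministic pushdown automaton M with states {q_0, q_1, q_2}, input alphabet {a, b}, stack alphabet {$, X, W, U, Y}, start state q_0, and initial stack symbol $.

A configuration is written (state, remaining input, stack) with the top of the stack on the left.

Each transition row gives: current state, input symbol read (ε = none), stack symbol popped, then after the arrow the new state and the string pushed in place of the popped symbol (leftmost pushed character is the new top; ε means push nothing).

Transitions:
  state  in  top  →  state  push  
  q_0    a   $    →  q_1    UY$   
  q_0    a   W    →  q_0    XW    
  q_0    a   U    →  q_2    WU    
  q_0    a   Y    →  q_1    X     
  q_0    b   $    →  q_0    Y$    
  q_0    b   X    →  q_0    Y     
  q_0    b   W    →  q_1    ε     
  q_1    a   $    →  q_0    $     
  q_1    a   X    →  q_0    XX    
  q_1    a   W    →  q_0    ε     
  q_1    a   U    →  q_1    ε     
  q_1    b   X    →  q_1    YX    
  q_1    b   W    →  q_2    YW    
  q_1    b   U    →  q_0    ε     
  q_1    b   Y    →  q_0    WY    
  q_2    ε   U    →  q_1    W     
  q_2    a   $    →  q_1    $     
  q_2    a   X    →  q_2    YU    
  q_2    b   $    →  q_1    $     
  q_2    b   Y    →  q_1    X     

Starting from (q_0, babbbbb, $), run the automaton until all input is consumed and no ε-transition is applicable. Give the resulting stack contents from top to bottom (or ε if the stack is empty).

YX$

(q_0, babbbbb, $)
  read b, top $: go to q_0, push Y$ → (q_0, abbbbb, Y$)
  read a, top Y: go to q_1, push X → (q_1, bbbbb, X$)
  read b, top X: go to q_1, push YX → (q_1, bbbb, YX$)
  read b, top Y: go to q_0, push WY → (q_0, bbb, WYX$)
  read b, top W: go to q_1, push ε → (q_1, bb, YX$)
  read b, top Y: go to q_0, push WY → (q_0, b, WYX$)
  read b, top W: go to q_1, push ε → (q_1, ε, YX$)
All input consumed in state q_1 with stack YX$.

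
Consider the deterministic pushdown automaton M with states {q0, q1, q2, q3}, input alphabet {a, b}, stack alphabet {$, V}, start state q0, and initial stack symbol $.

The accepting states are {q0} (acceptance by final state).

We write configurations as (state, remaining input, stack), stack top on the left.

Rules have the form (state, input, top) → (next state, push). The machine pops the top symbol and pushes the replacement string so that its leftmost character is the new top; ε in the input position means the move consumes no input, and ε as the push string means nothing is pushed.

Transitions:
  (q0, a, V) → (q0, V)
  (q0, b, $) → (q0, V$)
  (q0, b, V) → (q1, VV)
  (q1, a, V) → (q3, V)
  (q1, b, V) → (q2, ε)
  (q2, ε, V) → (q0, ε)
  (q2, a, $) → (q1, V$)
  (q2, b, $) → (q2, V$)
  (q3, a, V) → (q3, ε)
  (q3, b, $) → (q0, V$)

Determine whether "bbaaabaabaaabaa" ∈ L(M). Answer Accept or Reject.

Accept

(q0, bbaaabaabaaabaa, $)
  read b, top $: go to q0, push V$ → (q0, baaabaabaaabaa, V$)
  read b, top V: go to q1, push VV → (q1, aaabaabaaabaa, VV$)
  read a, top V: go to q3, push V → (q3, aabaabaaabaa, VV$)
  read a, top V: go to q3, push ε → (q3, abaabaaabaa, V$)
  read a, top V: go to q3, push ε → (q3, baabaaabaa, $)
  read b, top $: go to q0, push V$ → (q0, aabaaabaa, V$)
  read a, top V: go to q0, push V → (q0, abaaabaa, V$)
  read a, top V: go to q0, push V → (q0, baaabaa, V$)
  read b, top V: go to q1, push VV → (q1, aaabaa, VV$)
  read a, top V: go to q3, push V → (q3, aabaa, VV$)
  read a, top V: go to q3, push ε → (q3, abaa, V$)
  read a, top V: go to q3, push ε → (q3, baa, $)
  read b, top $: go to q0, push V$ → (q0, aa, V$)
  read a, top V: go to q0, push V → (q0, a, V$)
  read a, top V: go to q0, push V → (q0, ε, V$)
All input consumed; state q0 ∈ F.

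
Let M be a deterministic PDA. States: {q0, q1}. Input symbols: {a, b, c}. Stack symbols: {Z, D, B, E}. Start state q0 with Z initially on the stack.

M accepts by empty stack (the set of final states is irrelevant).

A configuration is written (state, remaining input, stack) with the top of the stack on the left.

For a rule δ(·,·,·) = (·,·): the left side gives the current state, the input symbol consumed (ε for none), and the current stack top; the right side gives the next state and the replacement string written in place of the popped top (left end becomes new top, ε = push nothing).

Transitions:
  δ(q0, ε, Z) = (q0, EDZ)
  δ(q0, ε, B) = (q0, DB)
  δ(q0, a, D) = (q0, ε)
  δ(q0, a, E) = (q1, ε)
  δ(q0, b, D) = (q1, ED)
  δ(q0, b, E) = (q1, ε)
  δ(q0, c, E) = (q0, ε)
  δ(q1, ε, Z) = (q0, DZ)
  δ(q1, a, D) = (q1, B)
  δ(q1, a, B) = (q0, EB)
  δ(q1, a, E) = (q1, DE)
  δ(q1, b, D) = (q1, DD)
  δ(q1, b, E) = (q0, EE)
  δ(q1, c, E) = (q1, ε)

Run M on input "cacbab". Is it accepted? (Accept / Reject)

(q0, cacbab, Z) ⊢ (q0, cacbab, EDZ) ⊢ (q0, acbab, DZ) ⊢ (q0, cbab, Z) ⊢ (q0, cbab, EDZ) ⊢ (q0, bab, DZ) ⊢ (q1, ab, EDZ) ⊢ (q1, b, DEDZ) ⊢ (q1, ε, DDEDZ)
All input consumed; stack is DDEDZ, not empty, and no further ε-move applies.

Reject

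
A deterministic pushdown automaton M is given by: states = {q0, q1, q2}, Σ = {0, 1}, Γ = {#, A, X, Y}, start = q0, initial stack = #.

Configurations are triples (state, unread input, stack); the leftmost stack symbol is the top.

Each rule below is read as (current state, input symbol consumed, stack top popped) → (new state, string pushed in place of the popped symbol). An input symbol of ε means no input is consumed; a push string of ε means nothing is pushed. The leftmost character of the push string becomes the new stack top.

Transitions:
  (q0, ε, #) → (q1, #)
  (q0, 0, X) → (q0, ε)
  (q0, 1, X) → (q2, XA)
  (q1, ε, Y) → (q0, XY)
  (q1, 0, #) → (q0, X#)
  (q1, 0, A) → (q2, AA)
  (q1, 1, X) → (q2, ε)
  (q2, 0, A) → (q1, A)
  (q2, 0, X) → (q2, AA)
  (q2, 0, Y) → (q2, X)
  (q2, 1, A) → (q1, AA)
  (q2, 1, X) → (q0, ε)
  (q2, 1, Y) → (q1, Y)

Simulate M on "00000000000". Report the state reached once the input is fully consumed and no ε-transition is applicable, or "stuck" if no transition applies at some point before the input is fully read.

(q0, 00000000000, #)
  ε-move, top #: go to q1, push # → (q1, 00000000000, #)
  read 0, top #: go to q0, push X# → (q0, 0000000000, X#)
  read 0, top X: go to q0, push ε → (q0, 000000000, #)
  ε-move, top #: go to q1, push # → (q1, 000000000, #)
  read 0, top #: go to q0, push X# → (q0, 00000000, X#)
  read 0, top X: go to q0, push ε → (q0, 0000000, #)
  ε-move, top #: go to q1, push # → (q1, 0000000, #)
  read 0, top #: go to q0, push X# → (q0, 000000, X#)
  read 0, top X: go to q0, push ε → (q0, 00000, #)
  ε-move, top #: go to q1, push # → (q1, 00000, #)
  read 0, top #: go to q0, push X# → (q0, 0000, X#)
  read 0, top X: go to q0, push ε → (q0, 000, #)
  ε-move, top #: go to q1, push # → (q1, 000, #)
  read 0, top #: go to q0, push X# → (q0, 00, X#)
  read 0, top X: go to q0, push ε → (q0, 0, #)
  ε-move, top #: go to q1, push # → (q1, 0, #)
  read 0, top #: go to q0, push X# → (q0, ε, X#)
All input consumed; M is in state q0.

q0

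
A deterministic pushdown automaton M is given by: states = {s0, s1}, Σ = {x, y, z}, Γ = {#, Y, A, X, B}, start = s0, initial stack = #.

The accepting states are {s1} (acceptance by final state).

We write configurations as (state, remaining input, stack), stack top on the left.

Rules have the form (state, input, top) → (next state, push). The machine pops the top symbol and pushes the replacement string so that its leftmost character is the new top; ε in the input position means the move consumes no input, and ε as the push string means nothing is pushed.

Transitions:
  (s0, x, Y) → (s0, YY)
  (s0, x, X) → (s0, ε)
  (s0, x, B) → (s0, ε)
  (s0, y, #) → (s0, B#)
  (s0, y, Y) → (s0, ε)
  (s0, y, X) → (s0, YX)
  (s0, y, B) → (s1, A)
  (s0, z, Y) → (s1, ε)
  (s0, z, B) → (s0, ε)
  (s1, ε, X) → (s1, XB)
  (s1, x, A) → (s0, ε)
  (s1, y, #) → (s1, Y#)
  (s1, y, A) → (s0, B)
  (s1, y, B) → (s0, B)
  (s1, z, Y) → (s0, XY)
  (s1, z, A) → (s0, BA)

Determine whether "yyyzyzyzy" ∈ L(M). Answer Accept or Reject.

(s0, yyyzyzyzy, #) ⊢ (s0, yyzyzyzy, B#) ⊢ (s1, yzyzyzy, A#) ⊢ (s0, zyzyzy, B#) ⊢ (s0, yzyzy, #) ⊢ (s0, zyzy, B#) ⊢ (s0, yzy, #) ⊢ (s0, zy, B#) ⊢ (s0, y, #) ⊢ (s0, ε, B#)
All input consumed; state s0 ∉ F and no further ε-move applies.

Reject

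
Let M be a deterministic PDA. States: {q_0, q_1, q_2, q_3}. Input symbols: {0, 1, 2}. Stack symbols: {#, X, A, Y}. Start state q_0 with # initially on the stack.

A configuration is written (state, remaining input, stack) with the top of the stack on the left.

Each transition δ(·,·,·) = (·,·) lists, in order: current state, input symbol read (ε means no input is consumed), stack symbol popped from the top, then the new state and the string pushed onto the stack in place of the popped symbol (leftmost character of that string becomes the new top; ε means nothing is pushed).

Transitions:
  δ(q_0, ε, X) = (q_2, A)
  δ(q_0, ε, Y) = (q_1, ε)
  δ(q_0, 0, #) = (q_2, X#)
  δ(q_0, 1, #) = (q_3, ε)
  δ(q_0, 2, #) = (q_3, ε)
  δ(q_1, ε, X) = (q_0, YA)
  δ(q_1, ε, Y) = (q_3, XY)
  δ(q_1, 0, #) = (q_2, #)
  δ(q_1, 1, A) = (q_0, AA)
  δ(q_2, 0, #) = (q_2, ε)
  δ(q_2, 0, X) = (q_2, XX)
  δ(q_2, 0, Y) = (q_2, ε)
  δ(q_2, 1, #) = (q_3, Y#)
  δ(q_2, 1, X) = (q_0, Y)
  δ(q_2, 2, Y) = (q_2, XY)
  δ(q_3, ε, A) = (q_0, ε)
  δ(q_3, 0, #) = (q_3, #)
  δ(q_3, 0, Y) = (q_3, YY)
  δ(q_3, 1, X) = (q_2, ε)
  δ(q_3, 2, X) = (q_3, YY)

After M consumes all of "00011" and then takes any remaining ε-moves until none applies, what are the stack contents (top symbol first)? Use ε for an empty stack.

AAX#

(q_0, 00011, #)
  read 0, top #: go to q_2, push X# → (q_2, 0011, X#)
  read 0, top X: go to q_2, push XX → (q_2, 011, XX#)
  read 0, top X: go to q_2, push XX → (q_2, 11, XXX#)
  read 1, top X: go to q_0, push Y → (q_0, 1, YXX#)
  ε-move, top Y: go to q_1, push ε → (q_1, 1, XX#)
  ε-move, top X: go to q_0, push YA → (q_0, 1, YAX#)
  ε-move, top Y: go to q_1, push ε → (q_1, 1, AX#)
  read 1, top A: go to q_0, push AA → (q_0, ε, AAX#)
All input consumed in state q_0 with stack AAX#.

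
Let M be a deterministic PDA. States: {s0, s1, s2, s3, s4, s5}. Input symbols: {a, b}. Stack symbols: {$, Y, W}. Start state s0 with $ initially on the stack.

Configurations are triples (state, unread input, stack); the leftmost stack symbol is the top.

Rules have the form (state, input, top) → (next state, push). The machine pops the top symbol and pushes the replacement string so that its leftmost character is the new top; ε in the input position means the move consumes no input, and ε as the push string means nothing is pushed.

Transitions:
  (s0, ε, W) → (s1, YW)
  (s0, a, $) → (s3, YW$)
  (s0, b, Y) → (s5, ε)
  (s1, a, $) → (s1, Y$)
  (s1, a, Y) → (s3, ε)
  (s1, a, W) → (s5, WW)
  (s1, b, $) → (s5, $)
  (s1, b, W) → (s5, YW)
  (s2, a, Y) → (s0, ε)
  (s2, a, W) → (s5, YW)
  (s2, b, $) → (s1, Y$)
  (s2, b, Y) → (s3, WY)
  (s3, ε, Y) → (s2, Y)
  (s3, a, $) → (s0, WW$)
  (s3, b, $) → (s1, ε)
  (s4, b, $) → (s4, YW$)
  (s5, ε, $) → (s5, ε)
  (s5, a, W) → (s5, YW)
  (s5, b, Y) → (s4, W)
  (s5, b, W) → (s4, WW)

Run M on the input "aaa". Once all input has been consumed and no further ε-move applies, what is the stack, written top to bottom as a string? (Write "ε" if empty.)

(s0, aaa, $)
  read a, top $: go to s3, push YW$ → (s3, aa, YW$)
  ε-move, top Y: go to s2, push Y → (s2, aa, YW$)
  read a, top Y: go to s0, push ε → (s0, a, W$)
  ε-move, top W: go to s1, push YW → (s1, a, YW$)
  read a, top Y: go to s3, push ε → (s3, ε, W$)
All input consumed in state s3 with stack W$.

W$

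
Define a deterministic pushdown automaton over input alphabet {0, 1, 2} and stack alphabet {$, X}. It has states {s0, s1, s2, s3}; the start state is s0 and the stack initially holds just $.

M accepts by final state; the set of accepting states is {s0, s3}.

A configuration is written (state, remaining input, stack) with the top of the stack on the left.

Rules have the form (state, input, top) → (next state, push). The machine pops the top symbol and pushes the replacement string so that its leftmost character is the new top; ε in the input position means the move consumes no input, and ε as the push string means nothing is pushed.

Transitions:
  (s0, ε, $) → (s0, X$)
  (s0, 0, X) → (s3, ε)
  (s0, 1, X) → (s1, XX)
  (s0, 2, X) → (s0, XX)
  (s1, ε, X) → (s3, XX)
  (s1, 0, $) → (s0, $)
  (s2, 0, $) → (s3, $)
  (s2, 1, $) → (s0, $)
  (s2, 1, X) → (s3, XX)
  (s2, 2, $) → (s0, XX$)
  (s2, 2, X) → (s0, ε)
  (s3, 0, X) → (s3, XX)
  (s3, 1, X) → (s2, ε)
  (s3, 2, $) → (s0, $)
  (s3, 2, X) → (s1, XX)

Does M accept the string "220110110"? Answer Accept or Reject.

(s0, 220110110, $)
  ε-move, top $: go to s0, push X$ → (s0, 220110110, X$)
  read 2, top X: go to s0, push XX → (s0, 20110110, XX$)
  read 2, top X: go to s0, push XX → (s0, 0110110, XXX$)
  read 0, top X: go to s3, push ε → (s3, 110110, XX$)
  read 1, top X: go to s2, push ε → (s2, 10110, X$)
  read 1, top X: go to s3, push XX → (s3, 0110, XX$)
  read 0, top X: go to s3, push XX → (s3, 110, XXX$)
  read 1, top X: go to s2, push ε → (s2, 10, XX$)
  read 1, top X: go to s3, push XX → (s3, 0, XXX$)
  read 0, top X: go to s3, push XX → (s3, ε, XXXX$)
All input consumed; state s3 ∈ F.

Accept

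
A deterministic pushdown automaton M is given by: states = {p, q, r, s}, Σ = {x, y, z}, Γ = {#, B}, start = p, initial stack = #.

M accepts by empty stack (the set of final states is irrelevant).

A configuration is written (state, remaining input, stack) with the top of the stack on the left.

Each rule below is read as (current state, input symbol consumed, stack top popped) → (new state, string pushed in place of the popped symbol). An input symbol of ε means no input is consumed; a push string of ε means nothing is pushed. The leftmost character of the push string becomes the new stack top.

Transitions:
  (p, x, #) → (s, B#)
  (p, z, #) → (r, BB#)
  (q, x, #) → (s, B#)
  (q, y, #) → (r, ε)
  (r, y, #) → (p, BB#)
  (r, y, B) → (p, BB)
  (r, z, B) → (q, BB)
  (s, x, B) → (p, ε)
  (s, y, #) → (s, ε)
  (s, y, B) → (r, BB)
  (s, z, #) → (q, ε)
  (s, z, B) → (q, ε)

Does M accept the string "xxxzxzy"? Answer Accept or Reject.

(p, xxxzxzy, #)
  read x, top #: go to s, push B# → (s, xxzxzy, B#)
  read x, top B: go to p, push ε → (p, xzxzy, #)
  read x, top #: go to s, push B# → (s, zxzy, B#)
  read z, top B: go to q, push ε → (q, xzy, #)
  read x, top #: go to s, push B# → (s, zy, B#)
  read z, top B: go to q, push ε → (q, y, #)
  read y, top #: go to r, push ε → (r, ε, ε)
All input consumed and the stack is empty.

Accept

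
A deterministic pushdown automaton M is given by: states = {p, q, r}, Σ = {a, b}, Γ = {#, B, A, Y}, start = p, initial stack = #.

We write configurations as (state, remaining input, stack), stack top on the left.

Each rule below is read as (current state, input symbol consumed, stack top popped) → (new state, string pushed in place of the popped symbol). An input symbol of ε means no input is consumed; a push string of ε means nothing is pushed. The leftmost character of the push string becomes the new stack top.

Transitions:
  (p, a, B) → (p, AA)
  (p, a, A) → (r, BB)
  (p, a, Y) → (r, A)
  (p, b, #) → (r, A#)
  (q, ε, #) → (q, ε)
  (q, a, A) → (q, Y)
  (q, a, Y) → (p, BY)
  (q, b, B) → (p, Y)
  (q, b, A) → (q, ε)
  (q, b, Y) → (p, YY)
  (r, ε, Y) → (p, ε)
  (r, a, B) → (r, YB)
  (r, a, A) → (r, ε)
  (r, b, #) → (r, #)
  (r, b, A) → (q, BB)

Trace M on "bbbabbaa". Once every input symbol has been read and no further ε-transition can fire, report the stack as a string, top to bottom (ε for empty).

BB#

(p, bbbabbaa, #)
  read b, top #: go to r, push A# → (r, bbabbaa, A#)
  read b, top A: go to q, push BB → (q, babbaa, BB#)
  read b, top B: go to p, push Y → (p, abbaa, YB#)
  read a, top Y: go to r, push A → (r, bbaa, AB#)
  read b, top A: go to q, push BB → (q, baa, BBB#)
  read b, top B: go to p, push Y → (p, aa, YBB#)
  read a, top Y: go to r, push A → (r, a, ABB#)
  read a, top A: go to r, push ε → (r, ε, BB#)
All input consumed in state r with stack BB#.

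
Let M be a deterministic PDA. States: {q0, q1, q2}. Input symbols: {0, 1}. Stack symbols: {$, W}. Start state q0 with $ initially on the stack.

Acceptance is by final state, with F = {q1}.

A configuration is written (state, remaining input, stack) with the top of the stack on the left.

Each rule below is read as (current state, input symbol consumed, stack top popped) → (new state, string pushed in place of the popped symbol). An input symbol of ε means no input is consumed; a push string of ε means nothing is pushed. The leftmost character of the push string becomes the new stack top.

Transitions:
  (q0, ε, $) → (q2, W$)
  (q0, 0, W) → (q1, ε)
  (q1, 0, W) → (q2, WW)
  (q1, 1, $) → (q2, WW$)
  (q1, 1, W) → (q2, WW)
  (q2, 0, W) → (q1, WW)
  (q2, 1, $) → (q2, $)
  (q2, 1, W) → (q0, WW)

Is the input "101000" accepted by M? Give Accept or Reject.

Accept

(q0, 101000, $)
  ε-move, top $: go to q2, push W$ → (q2, 101000, W$)
  read 1, top W: go to q0, push WW → (q0, 01000, WW$)
  read 0, top W: go to q1, push ε → (q1, 1000, W$)
  read 1, top W: go to q2, push WW → (q2, 000, WW$)
  read 0, top W: go to q1, push WW → (q1, 00, WWW$)
  read 0, top W: go to q2, push WW → (q2, 0, WWWW$)
  read 0, top W: go to q1, push WW → (q1, ε, WWWWW$)
All input consumed; state q1 ∈ F.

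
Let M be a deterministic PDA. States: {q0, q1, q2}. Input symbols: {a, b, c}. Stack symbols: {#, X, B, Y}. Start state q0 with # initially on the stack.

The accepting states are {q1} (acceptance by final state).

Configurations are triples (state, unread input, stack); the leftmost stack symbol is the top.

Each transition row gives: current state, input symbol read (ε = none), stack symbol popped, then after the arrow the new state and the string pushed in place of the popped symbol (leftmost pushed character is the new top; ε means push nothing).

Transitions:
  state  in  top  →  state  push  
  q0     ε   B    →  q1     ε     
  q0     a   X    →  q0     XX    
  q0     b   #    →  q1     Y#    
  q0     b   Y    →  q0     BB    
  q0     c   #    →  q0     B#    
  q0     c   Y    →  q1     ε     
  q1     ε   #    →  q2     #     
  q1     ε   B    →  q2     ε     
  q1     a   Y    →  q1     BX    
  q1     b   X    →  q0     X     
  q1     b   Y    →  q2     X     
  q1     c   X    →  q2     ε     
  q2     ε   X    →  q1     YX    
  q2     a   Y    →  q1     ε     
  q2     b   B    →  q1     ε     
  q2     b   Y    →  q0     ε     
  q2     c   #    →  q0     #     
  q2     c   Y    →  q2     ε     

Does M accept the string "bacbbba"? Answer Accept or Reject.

(q0, bacbbba, #) ⊢ (q1, acbbba, Y#) ⊢ (q1, cbbba, BX#) ⊢ (q2, cbbba, X#) ⊢ (q1, cbbba, YX#)
No transition applies at (q1, cbbba, YX#); input not fully consumed.

Reject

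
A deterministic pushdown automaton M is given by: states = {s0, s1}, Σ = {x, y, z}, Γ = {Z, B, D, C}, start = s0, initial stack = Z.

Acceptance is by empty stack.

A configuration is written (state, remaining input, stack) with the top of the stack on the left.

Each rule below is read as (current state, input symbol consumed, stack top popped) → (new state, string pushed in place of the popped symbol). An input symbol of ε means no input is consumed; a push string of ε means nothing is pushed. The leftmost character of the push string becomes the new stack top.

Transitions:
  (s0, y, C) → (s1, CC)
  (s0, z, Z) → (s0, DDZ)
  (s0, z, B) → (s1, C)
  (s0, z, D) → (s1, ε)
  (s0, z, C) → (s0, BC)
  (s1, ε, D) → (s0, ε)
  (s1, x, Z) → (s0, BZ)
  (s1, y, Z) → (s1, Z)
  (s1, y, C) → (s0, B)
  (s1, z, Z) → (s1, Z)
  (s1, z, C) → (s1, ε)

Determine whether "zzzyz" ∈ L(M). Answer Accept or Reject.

Reject

(s0, zzzyz, Z) ⊢ (s0, zzyz, DDZ) ⊢ (s1, zyz, DZ) ⊢ (s0, zyz, Z) ⊢ (s0, yz, DDZ)
No transition applies at (s0, yz, DDZ); input not fully consumed.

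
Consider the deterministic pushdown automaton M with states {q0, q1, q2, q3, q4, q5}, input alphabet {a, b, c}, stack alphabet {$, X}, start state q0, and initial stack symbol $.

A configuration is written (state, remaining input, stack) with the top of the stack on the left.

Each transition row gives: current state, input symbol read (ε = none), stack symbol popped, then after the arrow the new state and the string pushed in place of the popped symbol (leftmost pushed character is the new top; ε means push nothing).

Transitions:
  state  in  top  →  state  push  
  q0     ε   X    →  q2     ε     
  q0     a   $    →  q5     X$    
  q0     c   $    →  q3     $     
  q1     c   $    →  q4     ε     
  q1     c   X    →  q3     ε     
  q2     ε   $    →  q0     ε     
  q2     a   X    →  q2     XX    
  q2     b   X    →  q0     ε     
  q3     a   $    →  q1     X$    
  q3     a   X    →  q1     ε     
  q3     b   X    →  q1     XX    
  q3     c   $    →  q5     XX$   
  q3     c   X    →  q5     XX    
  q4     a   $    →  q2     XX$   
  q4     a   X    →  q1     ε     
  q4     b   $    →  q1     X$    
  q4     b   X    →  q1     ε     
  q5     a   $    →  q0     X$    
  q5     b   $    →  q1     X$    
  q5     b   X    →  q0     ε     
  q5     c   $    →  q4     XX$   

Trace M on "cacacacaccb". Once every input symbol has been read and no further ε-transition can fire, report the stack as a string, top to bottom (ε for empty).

ε

(q0, cacacacaccb, $)
  read c, top $: go to q3, push $ → (q3, acacacaccb, $)
  read a, top $: go to q1, push X$ → (q1, cacacaccb, X$)
  read c, top X: go to q3, push ε → (q3, acacaccb, $)
  read a, top $: go to q1, push X$ → (q1, cacaccb, X$)
  read c, top X: go to q3, push ε → (q3, acaccb, $)
  read a, top $: go to q1, push X$ → (q1, caccb, X$)
  read c, top X: go to q3, push ε → (q3, accb, $)
  read a, top $: go to q1, push X$ → (q1, ccb, X$)
  read c, top X: go to q3, push ε → (q3, cb, $)
  read c, top $: go to q5, push XX$ → (q5, b, XX$)
  read b, top X: go to q0, push ε → (q0, ε, X$)
  ε-move, top X: go to q2, push ε → (q2, ε, $)
  ε-move, top $: go to q0, push ε → (q0, ε, ε)
All input consumed in state q0 with stack ε.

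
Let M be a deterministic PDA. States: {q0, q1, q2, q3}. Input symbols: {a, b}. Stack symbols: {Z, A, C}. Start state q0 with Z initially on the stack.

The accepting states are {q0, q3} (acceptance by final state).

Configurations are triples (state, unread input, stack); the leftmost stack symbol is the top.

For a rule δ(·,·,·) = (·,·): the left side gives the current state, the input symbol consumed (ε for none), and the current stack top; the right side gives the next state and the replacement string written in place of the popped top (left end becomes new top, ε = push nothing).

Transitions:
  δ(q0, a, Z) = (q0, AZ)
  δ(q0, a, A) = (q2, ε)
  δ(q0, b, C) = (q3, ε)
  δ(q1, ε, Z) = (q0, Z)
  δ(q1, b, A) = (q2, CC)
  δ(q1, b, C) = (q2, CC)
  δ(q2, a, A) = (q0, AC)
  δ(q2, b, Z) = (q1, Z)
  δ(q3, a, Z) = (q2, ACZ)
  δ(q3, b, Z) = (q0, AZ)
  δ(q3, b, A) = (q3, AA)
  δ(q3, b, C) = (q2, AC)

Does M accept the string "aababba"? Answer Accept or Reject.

(q0, aababba, Z)
  read a, top Z: go to q0, push AZ → (q0, ababba, AZ)
  read a, top A: go to q2, push ε → (q2, babba, Z)
  read b, top Z: go to q1, push Z → (q1, abba, Z)
  ε-move, top Z: go to q0, push Z → (q0, abba, Z)
  read a, top Z: go to q0, push AZ → (q0, bba, AZ)
No transition applies at (q0, bba, AZ); input not fully consumed.

Reject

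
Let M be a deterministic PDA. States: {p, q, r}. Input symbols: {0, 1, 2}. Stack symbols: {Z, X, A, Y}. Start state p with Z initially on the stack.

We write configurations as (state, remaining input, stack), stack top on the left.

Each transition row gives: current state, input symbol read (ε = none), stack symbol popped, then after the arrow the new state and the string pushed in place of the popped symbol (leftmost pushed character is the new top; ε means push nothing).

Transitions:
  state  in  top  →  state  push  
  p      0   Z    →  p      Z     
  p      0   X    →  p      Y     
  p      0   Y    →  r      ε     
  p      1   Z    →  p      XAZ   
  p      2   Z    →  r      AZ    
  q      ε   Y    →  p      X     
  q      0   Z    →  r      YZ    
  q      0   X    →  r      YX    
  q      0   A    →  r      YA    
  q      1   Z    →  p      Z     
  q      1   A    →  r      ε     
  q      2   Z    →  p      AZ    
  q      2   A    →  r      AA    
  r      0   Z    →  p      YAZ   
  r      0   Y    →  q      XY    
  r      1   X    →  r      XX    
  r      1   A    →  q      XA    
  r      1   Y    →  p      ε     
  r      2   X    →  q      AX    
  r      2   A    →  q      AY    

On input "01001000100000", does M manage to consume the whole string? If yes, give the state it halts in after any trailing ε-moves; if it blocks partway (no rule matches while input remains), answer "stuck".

(p, 01001000100000, Z)
  read 0, top Z: go to p, push Z → (p, 1001000100000, Z)
  read 1, top Z: go to p, push XAZ → (p, 001000100000, XAZ)
  read 0, top X: go to p, push Y → (p, 01000100000, YAZ)
  read 0, top Y: go to r, push ε → (r, 1000100000, AZ)
  read 1, top A: go to q, push XA → (q, 000100000, XAZ)
  read 0, top X: go to r, push YX → (r, 00100000, YXAZ)
  read 0, top Y: go to q, push XY → (q, 0100000, XYXAZ)
  read 0, top X: go to r, push YX → (r, 100000, YXYXAZ)
  read 1, top Y: go to p, push ε → (p, 00000, XYXAZ)
  read 0, top X: go to p, push Y → (p, 0000, YYXAZ)
  read 0, top Y: go to r, push ε → (r, 000, YXAZ)
  read 0, top Y: go to q, push XY → (q, 00, XYXAZ)
  read 0, top X: go to r, push YX → (r, 0, YXYXAZ)
  read 0, top Y: go to q, push XY → (q, ε, XYXYXAZ)
All input consumed; M is in state q.

q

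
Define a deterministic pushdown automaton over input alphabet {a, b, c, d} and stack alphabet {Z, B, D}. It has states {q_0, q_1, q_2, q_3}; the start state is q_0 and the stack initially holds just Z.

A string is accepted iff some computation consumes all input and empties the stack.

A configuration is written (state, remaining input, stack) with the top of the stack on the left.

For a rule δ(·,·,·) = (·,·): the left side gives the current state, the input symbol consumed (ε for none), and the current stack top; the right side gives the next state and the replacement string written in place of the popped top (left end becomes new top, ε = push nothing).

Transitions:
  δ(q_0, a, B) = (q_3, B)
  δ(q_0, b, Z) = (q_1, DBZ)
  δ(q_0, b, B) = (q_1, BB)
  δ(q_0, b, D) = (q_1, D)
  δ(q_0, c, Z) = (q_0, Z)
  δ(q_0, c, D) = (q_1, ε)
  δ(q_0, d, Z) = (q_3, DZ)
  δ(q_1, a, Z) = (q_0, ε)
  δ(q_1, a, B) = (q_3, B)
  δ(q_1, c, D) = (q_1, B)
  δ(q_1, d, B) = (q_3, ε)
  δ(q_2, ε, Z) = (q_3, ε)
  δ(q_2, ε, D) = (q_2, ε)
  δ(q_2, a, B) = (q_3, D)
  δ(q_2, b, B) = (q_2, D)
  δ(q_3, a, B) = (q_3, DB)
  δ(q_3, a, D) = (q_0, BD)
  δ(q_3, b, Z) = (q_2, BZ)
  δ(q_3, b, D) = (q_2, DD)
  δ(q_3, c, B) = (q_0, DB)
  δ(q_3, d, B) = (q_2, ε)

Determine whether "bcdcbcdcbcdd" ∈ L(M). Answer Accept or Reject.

(q_0, bcdcbcdcbcdd, Z)
  read b, top Z: go to q_1, push DBZ → (q_1, cdcbcdcbcdd, DBZ)
  read c, top D: go to q_1, push B → (q_1, dcbcdcbcdd, BBZ)
  read d, top B: go to q_3, push ε → (q_3, cbcdcbcdd, BZ)
  read c, top B: go to q_0, push DB → (q_0, bcdcbcdd, DBZ)
  read b, top D: go to q_1, push D → (q_1, cdcbcdd, DBZ)
  read c, top D: go to q_1, push B → (q_1, dcbcdd, BBZ)
  read d, top B: go to q_3, push ε → (q_3, cbcdd, BZ)
  read c, top B: go to q_0, push DB → (q_0, bcdd, DBZ)
  read b, top D: go to q_1, push D → (q_1, cdd, DBZ)
  read c, top D: go to q_1, push B → (q_1, dd, BBZ)
  read d, top B: go to q_3, push ε → (q_3, d, BZ)
  read d, top B: go to q_2, push ε → (q_2, ε, Z)
  ε-move, top Z: go to q_3, push ε → (q_3, ε, ε)
All input consumed and the stack is empty.

Accept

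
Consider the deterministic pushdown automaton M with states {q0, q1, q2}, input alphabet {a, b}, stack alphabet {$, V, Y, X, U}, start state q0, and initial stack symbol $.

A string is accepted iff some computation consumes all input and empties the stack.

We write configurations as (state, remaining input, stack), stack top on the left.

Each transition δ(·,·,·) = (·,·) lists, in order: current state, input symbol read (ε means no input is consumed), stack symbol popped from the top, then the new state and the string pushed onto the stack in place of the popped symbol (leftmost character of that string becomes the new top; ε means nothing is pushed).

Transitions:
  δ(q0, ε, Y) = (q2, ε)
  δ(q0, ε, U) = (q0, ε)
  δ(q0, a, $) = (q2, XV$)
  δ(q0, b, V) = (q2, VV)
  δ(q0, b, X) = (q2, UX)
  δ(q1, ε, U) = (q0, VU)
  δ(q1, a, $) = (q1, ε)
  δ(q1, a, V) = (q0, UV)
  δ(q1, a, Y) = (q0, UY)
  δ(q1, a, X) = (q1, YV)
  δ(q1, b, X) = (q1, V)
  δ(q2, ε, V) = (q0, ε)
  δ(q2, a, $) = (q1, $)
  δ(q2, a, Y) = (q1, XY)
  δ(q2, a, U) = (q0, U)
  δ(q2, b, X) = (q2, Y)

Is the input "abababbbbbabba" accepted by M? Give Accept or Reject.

Reject

(q0, abababbbbbabba, $) ⊢ (q2, bababbbbbabba, XV$) ⊢ (q2, ababbbbbabba, YV$) ⊢ (q1, babbbbbabba, XYV$) ⊢ (q1, abbbbbabba, VYV$) ⊢ (q0, bbbbbabba, UVYV$) ⊢ (q0, bbbbbabba, VYV$) ⊢ (q2, bbbbabba, VVYV$) ⊢ (q0, bbbbabba, VYV$) ⊢ (q2, bbbabba, VVYV$) ⊢ (q0, bbbabba, VYV$) ⊢ (q2, bbabba, VVYV$) ⊢ (q0, bbabba, VYV$) ⊢ (q2, babba, VVYV$) ⊢ (q0, babba, VYV$) ⊢ (q2, abba, VVYV$) ⊢ (q0, abba, VYV$)
No transition applies at (q0, abba, VYV$); input not fully consumed.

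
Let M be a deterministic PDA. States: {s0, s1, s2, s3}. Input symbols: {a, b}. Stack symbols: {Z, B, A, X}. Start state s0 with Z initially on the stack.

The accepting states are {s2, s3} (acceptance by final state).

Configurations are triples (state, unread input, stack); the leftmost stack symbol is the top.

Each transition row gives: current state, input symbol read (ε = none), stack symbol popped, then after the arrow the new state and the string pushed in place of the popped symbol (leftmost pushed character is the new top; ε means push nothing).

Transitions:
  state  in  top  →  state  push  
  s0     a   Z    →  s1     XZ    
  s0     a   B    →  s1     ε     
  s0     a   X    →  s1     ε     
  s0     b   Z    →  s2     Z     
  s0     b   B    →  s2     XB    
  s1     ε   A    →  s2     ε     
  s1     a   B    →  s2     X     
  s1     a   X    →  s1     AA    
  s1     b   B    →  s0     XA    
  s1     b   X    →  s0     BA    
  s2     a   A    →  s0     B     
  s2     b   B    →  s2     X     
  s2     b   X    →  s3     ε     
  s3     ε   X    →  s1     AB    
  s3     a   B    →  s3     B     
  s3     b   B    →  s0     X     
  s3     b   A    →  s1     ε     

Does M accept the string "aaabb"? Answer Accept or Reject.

Accept

(s0, aaabb, Z) ⊢ (s1, aabb, XZ) ⊢ (s1, abb, AAZ) ⊢ (s2, abb, AZ) ⊢ (s0, bb, BZ) ⊢ (s2, b, XBZ) ⊢ (s3, ε, BZ)
All input consumed; state s3 ∈ F.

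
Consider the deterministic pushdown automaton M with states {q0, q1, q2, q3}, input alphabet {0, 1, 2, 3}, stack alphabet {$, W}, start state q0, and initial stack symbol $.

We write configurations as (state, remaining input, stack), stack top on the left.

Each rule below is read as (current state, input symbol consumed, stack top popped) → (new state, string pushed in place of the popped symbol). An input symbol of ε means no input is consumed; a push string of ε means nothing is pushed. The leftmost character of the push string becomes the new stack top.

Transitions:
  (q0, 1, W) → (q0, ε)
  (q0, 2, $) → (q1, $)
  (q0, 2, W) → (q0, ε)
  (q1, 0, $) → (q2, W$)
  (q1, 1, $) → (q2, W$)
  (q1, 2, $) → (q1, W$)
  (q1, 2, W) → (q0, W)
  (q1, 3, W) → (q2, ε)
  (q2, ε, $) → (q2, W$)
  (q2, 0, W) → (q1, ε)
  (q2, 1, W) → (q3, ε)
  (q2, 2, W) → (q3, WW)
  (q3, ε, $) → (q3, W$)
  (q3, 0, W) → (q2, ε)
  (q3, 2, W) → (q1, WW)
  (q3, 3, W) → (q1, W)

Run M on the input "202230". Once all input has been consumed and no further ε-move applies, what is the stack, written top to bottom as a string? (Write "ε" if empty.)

(q0, 202230, $) ⊢ (q1, 02230, $) ⊢ (q2, 2230, W$) ⊢ (q3, 230, WW$) ⊢ (q1, 30, WWW$) ⊢ (q2, 0, WW$) ⊢ (q1, ε, W$)
All input consumed in state q1 with stack W$.

W$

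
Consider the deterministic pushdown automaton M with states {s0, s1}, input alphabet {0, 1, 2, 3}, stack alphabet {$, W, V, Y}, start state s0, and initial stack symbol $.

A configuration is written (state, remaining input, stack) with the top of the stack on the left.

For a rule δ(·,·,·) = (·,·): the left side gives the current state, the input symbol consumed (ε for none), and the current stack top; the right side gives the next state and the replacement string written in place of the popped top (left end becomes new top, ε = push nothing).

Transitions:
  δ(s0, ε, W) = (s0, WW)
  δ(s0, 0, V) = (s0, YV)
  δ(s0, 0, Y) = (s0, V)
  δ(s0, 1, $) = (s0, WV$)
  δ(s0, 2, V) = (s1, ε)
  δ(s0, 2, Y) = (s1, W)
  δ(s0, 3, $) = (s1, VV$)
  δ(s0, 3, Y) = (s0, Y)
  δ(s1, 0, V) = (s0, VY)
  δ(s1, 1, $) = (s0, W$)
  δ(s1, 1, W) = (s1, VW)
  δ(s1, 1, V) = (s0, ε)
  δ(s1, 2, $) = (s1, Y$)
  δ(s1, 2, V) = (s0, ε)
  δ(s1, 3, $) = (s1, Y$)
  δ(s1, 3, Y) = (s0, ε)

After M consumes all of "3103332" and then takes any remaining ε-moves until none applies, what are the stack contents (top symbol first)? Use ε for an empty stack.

WV$

(s0, 3103332, $) ⊢ (s1, 103332, VV$) ⊢ (s0, 03332, V$) ⊢ (s0, 3332, YV$) ⊢ (s0, 332, YV$) ⊢ (s0, 32, YV$) ⊢ (s0, 2, YV$) ⊢ (s1, ε, WV$)
All input consumed in state s1 with stack WV$.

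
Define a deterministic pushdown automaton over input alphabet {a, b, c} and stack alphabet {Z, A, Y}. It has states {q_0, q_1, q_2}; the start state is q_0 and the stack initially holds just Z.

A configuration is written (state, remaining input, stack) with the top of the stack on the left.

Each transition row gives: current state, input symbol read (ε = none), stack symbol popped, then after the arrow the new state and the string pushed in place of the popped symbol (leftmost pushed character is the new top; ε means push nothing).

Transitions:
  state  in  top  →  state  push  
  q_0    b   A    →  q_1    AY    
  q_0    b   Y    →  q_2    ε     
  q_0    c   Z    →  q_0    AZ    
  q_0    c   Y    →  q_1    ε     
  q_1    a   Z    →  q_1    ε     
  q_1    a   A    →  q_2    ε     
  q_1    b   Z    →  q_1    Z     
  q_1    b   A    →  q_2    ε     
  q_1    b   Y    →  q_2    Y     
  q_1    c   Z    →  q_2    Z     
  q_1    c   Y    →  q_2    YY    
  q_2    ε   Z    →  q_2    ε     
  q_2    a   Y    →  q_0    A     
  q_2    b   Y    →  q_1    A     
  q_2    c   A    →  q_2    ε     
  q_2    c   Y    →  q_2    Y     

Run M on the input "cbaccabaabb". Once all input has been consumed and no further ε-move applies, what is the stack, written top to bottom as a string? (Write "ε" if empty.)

(q_0, cbaccabaabb, Z)
  read c, top Z: go to q_0, push AZ → (q_0, baccabaabb, AZ)
  read b, top A: go to q_1, push AY → (q_1, accabaabb, AYZ)
  read a, top A: go to q_2, push ε → (q_2, ccabaabb, YZ)
  read c, top Y: go to q_2, push Y → (q_2, cabaabb, YZ)
  read c, top Y: go to q_2, push Y → (q_2, abaabb, YZ)
  read a, top Y: go to q_0, push A → (q_0, baabb, AZ)
  read b, top A: go to q_1, push AY → (q_1, aabb, AYZ)
  read a, top A: go to q_2, push ε → (q_2, abb, YZ)
  read a, top Y: go to q_0, push A → (q_0, bb, AZ)
  read b, top A: go to q_1, push AY → (q_1, b, AYZ)
  read b, top A: go to q_2, push ε → (q_2, ε, YZ)
All input consumed in state q_2 with stack YZ.

YZ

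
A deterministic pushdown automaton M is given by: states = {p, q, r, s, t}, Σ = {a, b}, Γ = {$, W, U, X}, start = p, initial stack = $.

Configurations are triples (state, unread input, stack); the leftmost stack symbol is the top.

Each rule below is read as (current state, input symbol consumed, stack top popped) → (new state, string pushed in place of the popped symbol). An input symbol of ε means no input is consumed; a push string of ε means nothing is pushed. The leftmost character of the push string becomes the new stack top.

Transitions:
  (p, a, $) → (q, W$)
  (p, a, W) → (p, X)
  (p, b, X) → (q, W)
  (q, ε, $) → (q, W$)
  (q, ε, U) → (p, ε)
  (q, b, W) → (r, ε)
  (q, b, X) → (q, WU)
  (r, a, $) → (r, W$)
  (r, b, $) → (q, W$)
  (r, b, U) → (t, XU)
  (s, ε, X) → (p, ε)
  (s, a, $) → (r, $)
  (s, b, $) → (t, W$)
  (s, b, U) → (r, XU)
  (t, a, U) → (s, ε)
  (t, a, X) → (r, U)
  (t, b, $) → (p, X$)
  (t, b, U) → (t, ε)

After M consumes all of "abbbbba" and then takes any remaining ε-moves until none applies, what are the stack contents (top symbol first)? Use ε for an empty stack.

W$

(p, abbbbba, $) ⊢ (q, bbbbba, W$) ⊢ (r, bbbba, $) ⊢ (q, bbba, W$) ⊢ (r, bba, $) ⊢ (q, ba, W$) ⊢ (r, a, $) ⊢ (r, ε, W$)
All input consumed in state r with stack W$.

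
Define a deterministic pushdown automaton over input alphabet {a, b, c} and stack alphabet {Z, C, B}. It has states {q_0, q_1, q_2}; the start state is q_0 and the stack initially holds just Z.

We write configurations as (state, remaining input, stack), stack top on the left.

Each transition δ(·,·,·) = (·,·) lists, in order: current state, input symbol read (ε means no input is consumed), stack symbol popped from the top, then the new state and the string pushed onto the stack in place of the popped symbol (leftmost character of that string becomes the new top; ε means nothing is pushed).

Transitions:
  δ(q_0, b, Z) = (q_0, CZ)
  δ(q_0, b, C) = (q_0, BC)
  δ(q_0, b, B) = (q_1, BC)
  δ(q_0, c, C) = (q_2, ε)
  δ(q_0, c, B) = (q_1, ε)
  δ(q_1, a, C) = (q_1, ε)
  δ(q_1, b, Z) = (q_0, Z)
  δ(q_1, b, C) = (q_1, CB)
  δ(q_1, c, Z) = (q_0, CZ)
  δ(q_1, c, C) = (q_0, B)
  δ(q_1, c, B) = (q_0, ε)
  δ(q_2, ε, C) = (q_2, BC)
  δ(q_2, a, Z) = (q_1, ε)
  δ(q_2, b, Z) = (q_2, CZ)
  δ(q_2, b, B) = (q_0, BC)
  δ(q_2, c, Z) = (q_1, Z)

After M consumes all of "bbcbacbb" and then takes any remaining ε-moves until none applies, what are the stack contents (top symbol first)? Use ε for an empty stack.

(q_0, bbcbacbb, Z)
  read b, top Z: go to q_0, push CZ → (q_0, bcbacbb, CZ)
  read b, top C: go to q_0, push BC → (q_0, cbacbb, BCZ)
  read c, top B: go to q_1, push ε → (q_1, bacbb, CZ)
  read b, top C: go to q_1, push CB → (q_1, acbb, CBZ)
  read a, top C: go to q_1, push ε → (q_1, cbb, BZ)
  read c, top B: go to q_0, push ε → (q_0, bb, Z)
  read b, top Z: go to q_0, push CZ → (q_0, b, CZ)
  read b, top C: go to q_0, push BC → (q_0, ε, BCZ)
All input consumed in state q_0 with stack BCZ.

BCZ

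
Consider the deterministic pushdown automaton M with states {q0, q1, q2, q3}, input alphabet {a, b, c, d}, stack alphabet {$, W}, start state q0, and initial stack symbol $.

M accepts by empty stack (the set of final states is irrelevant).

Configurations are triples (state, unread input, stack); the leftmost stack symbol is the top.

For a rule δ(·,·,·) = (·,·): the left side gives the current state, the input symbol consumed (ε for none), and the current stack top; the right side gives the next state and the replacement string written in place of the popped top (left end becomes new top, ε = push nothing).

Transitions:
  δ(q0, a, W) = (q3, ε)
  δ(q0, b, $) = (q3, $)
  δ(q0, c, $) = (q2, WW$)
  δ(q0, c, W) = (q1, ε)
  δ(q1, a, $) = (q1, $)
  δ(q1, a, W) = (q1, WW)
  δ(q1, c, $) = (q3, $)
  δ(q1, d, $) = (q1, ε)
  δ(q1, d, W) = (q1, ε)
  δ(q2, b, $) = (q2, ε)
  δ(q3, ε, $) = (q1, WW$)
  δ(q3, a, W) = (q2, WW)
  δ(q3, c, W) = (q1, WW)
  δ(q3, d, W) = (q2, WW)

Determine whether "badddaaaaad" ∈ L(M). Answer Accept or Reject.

Accept

(q0, badddaaaaad, $)
  read b, top $: go to q3, push $ → (q3, adddaaaaad, $)
  ε-move, top $: go to q1, push WW$ → (q1, adddaaaaad, WW$)
  read a, top W: go to q1, push WW → (q1, dddaaaaad, WWW$)
  read d, top W: go to q1, push ε → (q1, ddaaaaad, WW$)
  read d, top W: go to q1, push ε → (q1, daaaaad, W$)
  read d, top W: go to q1, push ε → (q1, aaaaad, $)
  read a, top $: go to q1, push $ → (q1, aaaad, $)
  read a, top $: go to q1, push $ → (q1, aaad, $)
  read a, top $: go to q1, push $ → (q1, aad, $)
  read a, top $: go to q1, push $ → (q1, ad, $)
  read a, top $: go to q1, push $ → (q1, d, $)
  read d, top $: go to q1, push ε → (q1, ε, ε)
All input consumed and the stack is empty.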